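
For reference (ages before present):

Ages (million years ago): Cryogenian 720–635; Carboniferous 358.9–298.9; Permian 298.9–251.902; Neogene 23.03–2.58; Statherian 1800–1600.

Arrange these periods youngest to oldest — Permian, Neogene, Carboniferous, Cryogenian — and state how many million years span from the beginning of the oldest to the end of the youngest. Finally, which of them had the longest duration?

Neogene, Permian, Carboniferous, Cryogenian; total span 717.42 Myr; longest is Cryogenian

From the excerpt: Permian 298.9–251.902; Neogene 23.03–2.58; Carboniferous 358.9–298.9; Cryogenian 720–635 (Ma).
Larger Ma is earlier, so the oldest is Cryogenian and the youngest is Neogene; youngest to oldest: Neogene, Permian, Carboniferous, Cryogenian.
Oldest start 720 minus youngest end 2.58 gives 717.42 Myr overall.
Individual lengths (start − end): Carboniferous 60; Neogene 20.45; Cryogenian 85; Permian 46.998. The largest is Cryogenian at 85 Myr.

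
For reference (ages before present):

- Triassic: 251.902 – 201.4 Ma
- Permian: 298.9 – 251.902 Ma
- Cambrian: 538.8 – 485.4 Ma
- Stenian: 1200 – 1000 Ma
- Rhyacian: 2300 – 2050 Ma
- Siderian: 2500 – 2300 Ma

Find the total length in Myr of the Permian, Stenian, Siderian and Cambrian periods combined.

Each duration: Permian = 46.998; Stenian = 200; Siderian = 200; Cambrian = 53.4.
Sum: 46.998 + 200 + 200 + 53.4 = 500.398 Myr.

500.398 million years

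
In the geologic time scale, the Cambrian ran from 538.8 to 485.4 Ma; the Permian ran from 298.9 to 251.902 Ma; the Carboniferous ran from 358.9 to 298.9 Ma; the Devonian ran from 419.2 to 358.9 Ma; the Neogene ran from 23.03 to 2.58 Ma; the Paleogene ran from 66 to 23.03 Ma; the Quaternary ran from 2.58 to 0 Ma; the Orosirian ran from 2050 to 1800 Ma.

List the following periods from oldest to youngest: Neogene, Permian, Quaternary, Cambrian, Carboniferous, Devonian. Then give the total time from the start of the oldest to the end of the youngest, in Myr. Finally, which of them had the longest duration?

Cambrian, Devonian, Carboniferous, Permian, Neogene, Quaternary; total span 538.8 Myr; longest is Devonian

Start ages (Ma): Cambrian 538.8, Devonian 419.2, Carboniferous 358.9, Permian 298.9, Neogene 23.03, Quaternary 2.58.
Ordered oldest to youngest: Cambrian, Devonian, Carboniferous, Permian, Neogene, Quaternary.
Span = 538.8 − 0 = 538.8 Myr.
Durations: Carboniferous 60, Devonian 60.3, Neogene 20.45, Quaternary 2.58, Cambrian 53.4, Permian 46.998 → longest is Devonian (60.3 Myr).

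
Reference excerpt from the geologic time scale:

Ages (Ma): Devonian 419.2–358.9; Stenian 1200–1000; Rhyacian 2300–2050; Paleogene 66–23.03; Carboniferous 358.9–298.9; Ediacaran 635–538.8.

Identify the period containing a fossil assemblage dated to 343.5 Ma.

343.5 Ma lies between 358.9 and 298.9 Ma, so it falls in the Carboniferous.

Carboniferous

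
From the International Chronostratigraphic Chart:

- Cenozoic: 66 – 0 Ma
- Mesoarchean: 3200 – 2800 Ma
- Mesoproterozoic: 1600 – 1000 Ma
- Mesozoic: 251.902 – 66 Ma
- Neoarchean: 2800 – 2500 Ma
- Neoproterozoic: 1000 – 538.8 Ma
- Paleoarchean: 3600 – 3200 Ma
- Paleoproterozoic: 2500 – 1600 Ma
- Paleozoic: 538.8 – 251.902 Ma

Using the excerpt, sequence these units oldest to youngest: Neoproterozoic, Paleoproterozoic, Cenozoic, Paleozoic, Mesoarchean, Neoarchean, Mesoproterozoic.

The oldest of these is Mesoarchean (starts 3200 Ma) and the youngest is Cenozoic (ends 0 Ma).
In between, by decreasing start age: Neoarchean (2800), Paleoproterozoic (2500), Mesoproterozoic (1600), Neoproterozoic (1000), Paleozoic (538.8).

Mesoarchean, then Neoarchean, then Paleoproterozoic, then Mesoproterozoic, then Neoproterozoic, then Paleozoic, then Cenozoic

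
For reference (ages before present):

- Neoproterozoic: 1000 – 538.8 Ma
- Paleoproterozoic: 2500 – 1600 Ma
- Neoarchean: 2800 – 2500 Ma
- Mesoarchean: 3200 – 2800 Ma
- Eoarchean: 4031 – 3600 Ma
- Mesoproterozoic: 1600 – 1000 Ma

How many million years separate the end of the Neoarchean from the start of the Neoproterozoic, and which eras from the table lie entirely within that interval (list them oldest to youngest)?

The Neoarchean closes at 2500 Ma and the Neoproterozoic opens at 1000 Ma, so the interval is 2500 − 1000 = 1500 Myr.
An era fits inside if it starts at or after 2500 Ma and ends at or before 1000 Ma; oldest first that gives Paleoproterozoic, Mesoproterozoic.

1500 million years; Paleoproterozoic, Mesoproterozoic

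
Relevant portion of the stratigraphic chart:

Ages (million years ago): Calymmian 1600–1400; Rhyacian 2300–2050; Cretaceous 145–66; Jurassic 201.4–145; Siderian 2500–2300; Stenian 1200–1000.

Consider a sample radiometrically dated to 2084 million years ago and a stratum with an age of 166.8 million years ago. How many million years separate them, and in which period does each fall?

Elapsed time: 2084 − 166.8 = 1917.2 Myr.
2084 Ma lies within 2300–2050 Ma: Rhyacian.
166.8 Ma lies within 201.4–145 Ma: Jurassic.

1917.2 million years apart; the first in the Rhyacian, the second in the Jurassic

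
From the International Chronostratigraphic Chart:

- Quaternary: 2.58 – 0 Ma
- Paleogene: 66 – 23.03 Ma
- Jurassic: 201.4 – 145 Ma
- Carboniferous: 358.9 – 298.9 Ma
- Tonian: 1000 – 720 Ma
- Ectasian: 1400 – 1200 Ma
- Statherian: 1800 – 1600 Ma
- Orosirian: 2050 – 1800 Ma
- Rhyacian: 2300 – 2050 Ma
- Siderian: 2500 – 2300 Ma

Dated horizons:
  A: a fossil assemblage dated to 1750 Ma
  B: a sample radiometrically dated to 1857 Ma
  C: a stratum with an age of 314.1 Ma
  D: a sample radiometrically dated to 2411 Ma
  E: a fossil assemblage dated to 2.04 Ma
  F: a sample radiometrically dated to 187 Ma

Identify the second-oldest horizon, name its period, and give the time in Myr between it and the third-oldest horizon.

Sorted oldest-first by Ma: D (2411), B (1857), A (1750), C (314.1), F (187), E (2.04).
The second oldest is B at 1857 Ma, which lies in 2050–1800 Ma: the Orosirian.
The third oldest is A at 1750 Ma; separation = |1857 − 1750| = 107 Myr.

B, in the Orosirian; 107 million years to A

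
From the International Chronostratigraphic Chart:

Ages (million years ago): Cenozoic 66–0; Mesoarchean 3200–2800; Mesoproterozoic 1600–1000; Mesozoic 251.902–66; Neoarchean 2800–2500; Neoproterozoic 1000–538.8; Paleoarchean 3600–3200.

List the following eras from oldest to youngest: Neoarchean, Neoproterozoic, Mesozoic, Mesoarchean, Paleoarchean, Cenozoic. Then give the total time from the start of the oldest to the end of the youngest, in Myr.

Paleoarchean → Mesoarchean → Neoarchean → Neoproterozoic → Mesozoic → Cenozoic; total span 3600 Myr

From the excerpt: Neoarchean 2800–2500; Neoproterozoic 1000–538.8; Mesozoic 251.902–66; Mesoarchean 3200–2800; Paleoarchean 3600–3200; Cenozoic 66–0 (Ma).
Larger Ma is earlier, so the oldest is Paleoarchean and the youngest is Cenozoic; oldest to youngest: Paleoarchean, Mesoarchean, Neoarchean, Neoproterozoic, Mesozoic, Cenozoic.
Oldest start 3600 minus youngest end 0 gives 3600 Myr overall.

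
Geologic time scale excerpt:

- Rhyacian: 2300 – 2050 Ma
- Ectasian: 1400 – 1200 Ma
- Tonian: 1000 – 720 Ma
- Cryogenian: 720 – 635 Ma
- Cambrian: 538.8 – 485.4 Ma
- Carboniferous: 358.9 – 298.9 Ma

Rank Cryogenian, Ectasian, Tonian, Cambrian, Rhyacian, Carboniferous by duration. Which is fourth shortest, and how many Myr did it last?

Ectasian, 200 million years

Durations: Cryogenian 85; Ectasian 200; Tonian 280; Cambrian 53.4; Rhyacian 250; Carboniferous 60 Myr.
Sorted shortest-first: Cambrian (53.4), Carboniferous (60), Cryogenian (85), Ectasian (200), Rhyacian (250), Tonian (280).
The fourth shortest is Ectasian at 200 Myr.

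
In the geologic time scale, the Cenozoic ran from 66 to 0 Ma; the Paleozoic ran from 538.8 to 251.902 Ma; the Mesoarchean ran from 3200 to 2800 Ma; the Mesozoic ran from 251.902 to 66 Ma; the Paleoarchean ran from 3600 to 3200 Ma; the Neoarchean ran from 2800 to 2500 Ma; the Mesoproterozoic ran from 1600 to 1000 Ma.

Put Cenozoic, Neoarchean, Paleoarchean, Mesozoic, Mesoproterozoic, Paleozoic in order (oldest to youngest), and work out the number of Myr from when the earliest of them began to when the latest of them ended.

Start ages (Ma): Paleoarchean 3600, Neoarchean 2800, Mesoproterozoic 1600, Paleozoic 538.8, Mesozoic 251.902, Cenozoic 66.
Ordered oldest to youngest: Paleoarchean, Neoarchean, Mesoproterozoic, Paleozoic, Mesozoic, Cenozoic.
Span = 3600 − 0 = 3600 Myr.

Paleoarchean, Neoarchean, Mesoproterozoic, Paleozoic, Mesozoic, Cenozoic; total span 3600 Myr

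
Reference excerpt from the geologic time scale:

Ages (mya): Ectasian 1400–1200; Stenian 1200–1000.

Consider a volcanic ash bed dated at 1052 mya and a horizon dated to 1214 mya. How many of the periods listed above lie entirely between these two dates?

The older date is 1214 Ma and the younger is 1052 Ma.
No period both begins after 1214 Ma and ends before 1052 Ma, so the count is 0.

0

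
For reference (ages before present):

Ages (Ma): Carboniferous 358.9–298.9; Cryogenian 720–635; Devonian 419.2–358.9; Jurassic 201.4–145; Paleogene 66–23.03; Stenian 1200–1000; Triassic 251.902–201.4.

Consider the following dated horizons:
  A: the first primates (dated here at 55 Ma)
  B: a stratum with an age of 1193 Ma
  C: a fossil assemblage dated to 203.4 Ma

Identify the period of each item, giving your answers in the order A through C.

Match each age against the start–end ranges in the excerpt: A = 55 Ma → Paleogene (66–23.03); B = 1193 Ma → Stenian (1200–1000); C = 203.4 Ma → Triassic (251.902–201.4).

A — Paleogene; B — Stenian; C — Triassic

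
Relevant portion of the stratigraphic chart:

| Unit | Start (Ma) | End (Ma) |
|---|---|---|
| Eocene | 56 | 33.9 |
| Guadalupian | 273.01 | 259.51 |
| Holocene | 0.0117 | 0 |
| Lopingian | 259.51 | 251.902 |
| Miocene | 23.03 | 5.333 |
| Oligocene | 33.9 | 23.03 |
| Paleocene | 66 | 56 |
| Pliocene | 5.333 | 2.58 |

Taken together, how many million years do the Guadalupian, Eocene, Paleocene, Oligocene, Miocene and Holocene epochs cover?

Each duration: Guadalupian = 13.5; Eocene = 22.1; Paleocene = 10; Oligocene = 10.87; Miocene = 17.697; Holocene = 0.0117.
Sum: 13.5 + 22.1 + 10 + 10.87 + 17.697 + 0.0117 = 74.1787 Myr.

74.1787 million years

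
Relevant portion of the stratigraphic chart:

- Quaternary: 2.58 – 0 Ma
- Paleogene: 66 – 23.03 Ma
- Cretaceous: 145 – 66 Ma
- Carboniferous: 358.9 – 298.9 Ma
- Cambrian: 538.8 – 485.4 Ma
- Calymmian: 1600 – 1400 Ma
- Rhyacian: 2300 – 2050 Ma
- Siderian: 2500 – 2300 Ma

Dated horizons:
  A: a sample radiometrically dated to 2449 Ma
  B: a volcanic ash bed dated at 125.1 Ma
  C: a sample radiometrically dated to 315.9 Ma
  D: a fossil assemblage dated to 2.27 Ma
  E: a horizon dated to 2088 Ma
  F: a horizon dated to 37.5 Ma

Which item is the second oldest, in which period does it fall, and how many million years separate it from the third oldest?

Larger Ma means older, so oldest first: A 2449 > E 2088 > C 315.9 > B 125.1 > F 37.5 > D 2.27.
Counting 2 along gives E (2088 Ma); the excerpt puts that inside the Rhyacian, 2300–2050 Ma.
Next in line is C (315.9 Ma), and 2088 − 315.9 = 1772.1 Myr.

E, in the Rhyacian; 1772.1 million years to C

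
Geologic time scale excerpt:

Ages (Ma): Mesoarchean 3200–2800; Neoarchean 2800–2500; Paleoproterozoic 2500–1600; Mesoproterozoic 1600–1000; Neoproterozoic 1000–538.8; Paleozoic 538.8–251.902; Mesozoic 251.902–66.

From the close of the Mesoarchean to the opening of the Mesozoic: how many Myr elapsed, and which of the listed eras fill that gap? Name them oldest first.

2548.098 million years; Neoarchean, Paleoproterozoic, Mesoproterozoic, Neoproterozoic, Paleozoic

End of Mesoarchean = 2800 Ma; start of Mesozoic = 251.902 Ma.
Gap = 2800 − 251.902 = 2548.098 Myr.
Eras wholly inside 2800–251.902 Ma: Neoarchean (2800–2500), Paleoproterozoic (2500–1600), Mesoproterozoic (1600–1000), Neoproterozoic (1000–538.8), Paleozoic (538.8–251.902).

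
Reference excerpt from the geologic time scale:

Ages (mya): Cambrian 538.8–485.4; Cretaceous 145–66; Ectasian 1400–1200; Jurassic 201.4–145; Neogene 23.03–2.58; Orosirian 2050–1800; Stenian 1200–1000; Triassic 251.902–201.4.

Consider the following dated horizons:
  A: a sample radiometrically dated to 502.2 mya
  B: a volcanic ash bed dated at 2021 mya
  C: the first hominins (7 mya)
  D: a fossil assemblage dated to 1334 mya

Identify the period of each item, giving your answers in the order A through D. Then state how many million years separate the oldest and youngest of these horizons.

A — Cambrian; B — Orosirian; C — Neogene; D — Ectasian; span 2014 million years

A: 502.2 Ma lies in 538.8–485.4 Ma, so Cambrian.
B: 2021 Ma lies in 2050–1800 Ma, so Orosirian.
C: 7 Ma lies in 23.03–2.58 Ma, so Neogene.
D: 1334 Ma lies in 1400–1200 Ma, so Ectasian.
Oldest = 2021 Ma, youngest = 7 Ma → span 2014 Myr.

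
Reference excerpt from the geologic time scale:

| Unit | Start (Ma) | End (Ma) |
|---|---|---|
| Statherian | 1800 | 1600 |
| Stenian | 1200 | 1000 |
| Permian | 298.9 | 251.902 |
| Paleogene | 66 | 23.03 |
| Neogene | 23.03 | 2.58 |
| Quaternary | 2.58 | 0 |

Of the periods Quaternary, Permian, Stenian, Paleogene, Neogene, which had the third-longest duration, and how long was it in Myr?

Paleogene, 42.97 million years

Durations: Quaternary 2.58; Permian 46.998; Stenian 200; Paleogene 42.97; Neogene 20.45 Myr.
Sorted longest-first: Stenian (200), Permian (46.998), Paleogene (42.97), Neogene (20.45), Quaternary (2.58).
The third longest is Paleogene at 42.97 Myr.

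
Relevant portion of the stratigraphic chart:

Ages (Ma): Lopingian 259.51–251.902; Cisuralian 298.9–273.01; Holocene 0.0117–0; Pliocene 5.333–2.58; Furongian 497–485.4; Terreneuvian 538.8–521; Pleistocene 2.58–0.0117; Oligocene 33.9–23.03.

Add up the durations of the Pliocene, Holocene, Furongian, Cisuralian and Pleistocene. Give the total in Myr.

42.823 million years

Duration is start − end for each: (5.333 − 2.58) + (0.0117 − 0) + (497 − 485.4) + (298.9 − 273.01) + (2.58 − 0.0117).
That is 2.753 + 0.0117 + 11.6 + 25.89 + 2.5683, which totals 42.823 million years.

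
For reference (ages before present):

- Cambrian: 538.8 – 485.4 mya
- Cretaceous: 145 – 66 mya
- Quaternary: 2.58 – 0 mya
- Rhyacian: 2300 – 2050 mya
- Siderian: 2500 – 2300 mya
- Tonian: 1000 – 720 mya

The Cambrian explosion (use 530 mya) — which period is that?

Cambrian

530 Ma lies between 538.8 and 485.4 Ma, so it falls in the Cambrian.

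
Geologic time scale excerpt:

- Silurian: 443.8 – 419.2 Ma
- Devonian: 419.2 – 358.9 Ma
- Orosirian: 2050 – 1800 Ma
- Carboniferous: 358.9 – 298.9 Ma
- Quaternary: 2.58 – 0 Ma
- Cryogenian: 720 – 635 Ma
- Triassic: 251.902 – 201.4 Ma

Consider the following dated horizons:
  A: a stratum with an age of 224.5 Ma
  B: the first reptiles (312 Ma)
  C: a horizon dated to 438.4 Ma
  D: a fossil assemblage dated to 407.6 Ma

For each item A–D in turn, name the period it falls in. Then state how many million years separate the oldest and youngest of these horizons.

A: 224.5 Ma lies in 251.902–201.4 Ma, so Triassic.
B: 312 Ma lies in 358.9–298.9 Ma, so Carboniferous.
C: 438.4 Ma lies in 443.8–419.2 Ma, so Silurian.
D: 407.6 Ma lies in 419.2–358.9 Ma, so Devonian.
Oldest = 438.4 Ma, youngest = 224.5 Ma → span 213.9 Myr.

A — Triassic; B — Carboniferous; C — Silurian; D — Devonian; span 213.9 million years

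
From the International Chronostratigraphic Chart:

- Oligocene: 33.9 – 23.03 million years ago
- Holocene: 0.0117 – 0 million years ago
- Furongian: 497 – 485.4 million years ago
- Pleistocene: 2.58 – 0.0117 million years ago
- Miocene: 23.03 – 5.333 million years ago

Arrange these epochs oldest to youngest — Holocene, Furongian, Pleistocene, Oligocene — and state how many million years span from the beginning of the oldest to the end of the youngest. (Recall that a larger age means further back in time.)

From the excerpt: Holocene 0.0117–0; Furongian 497–485.4; Pleistocene 2.58–0.0117; Oligocene 33.9–23.03 (Ma).
Larger Ma is earlier, so the oldest is Furongian and the youngest is Holocene; oldest to youngest: Furongian, Oligocene, Pleistocene, Holocene.
Oldest start 497 minus youngest end 0 gives 497 Myr overall.

Furongian → Oligocene → Pleistocene → Holocene; total span 497 Myr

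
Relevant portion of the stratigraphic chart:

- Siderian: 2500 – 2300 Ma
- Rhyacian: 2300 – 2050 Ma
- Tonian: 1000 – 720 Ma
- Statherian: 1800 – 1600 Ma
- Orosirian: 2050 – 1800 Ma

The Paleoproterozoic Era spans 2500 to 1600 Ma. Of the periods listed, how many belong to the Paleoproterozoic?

Periods inside 2500–1600 Ma: Siderian, Rhyacian, Orosirian, Statherian — 4 in total.

4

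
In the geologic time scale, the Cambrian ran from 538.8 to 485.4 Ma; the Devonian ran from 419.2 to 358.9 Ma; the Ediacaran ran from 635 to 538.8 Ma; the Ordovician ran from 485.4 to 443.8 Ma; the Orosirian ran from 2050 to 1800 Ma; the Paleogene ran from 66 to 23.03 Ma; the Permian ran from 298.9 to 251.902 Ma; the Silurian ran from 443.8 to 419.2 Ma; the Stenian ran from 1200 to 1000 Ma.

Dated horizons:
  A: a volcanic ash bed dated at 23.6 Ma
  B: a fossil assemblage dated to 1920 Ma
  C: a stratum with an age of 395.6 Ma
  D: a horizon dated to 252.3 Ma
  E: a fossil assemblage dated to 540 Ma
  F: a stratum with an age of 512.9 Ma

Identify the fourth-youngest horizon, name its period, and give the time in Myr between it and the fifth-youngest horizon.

F, in the Cambrian; 27.1 million years to E

Smaller Ma means younger, so youngest first: A 23.6 < D 252.3 < C 395.6 < F 512.9 < E 540 < B 1920.
Counting 4 along gives F (512.9 Ma); the excerpt puts that inside the Cambrian, 538.8–485.4 Ma.
Next in line is E (540 Ma), and 540 − 512.9 = 27.1 Myr.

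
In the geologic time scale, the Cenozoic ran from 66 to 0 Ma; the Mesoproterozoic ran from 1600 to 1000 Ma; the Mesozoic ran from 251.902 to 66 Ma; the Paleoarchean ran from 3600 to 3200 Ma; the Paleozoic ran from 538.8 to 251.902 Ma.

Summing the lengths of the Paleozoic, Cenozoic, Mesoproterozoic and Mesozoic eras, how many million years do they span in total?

Each duration: Paleozoic = 286.898; Cenozoic = 66; Mesoproterozoic = 600; Mesozoic = 185.902.
Sum: 286.898 + 66 + 600 + 185.902 = 1138.8 Myr.

1138.8 million years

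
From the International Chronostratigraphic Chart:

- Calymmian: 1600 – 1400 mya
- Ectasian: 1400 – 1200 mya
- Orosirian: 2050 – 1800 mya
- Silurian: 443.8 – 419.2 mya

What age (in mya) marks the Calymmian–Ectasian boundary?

The Calymmian ends and the Ectasian begins at 1400 mya.

1400 mya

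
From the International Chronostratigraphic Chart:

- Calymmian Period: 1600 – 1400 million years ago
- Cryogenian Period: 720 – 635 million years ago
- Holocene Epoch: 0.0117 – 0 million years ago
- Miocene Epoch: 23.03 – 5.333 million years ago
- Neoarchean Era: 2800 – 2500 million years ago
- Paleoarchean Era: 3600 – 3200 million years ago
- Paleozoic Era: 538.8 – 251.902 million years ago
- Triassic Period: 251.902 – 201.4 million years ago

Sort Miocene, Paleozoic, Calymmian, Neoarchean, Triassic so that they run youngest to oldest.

Miocene, Triassic, Paleozoic, Calymmian, Neoarchean

Read off each span (Ma): Miocene 23.03–5.333; Paleozoic 538.8–251.902; Calymmian 1600–1400; Neoarchean 2800–2500; Triassic 251.902–201.4.
Larger Ma is older, so oldest→youngest is Neoarchean, Calymmian, Paleozoic, Triassic, Miocene; reverse it for youngest→oldest.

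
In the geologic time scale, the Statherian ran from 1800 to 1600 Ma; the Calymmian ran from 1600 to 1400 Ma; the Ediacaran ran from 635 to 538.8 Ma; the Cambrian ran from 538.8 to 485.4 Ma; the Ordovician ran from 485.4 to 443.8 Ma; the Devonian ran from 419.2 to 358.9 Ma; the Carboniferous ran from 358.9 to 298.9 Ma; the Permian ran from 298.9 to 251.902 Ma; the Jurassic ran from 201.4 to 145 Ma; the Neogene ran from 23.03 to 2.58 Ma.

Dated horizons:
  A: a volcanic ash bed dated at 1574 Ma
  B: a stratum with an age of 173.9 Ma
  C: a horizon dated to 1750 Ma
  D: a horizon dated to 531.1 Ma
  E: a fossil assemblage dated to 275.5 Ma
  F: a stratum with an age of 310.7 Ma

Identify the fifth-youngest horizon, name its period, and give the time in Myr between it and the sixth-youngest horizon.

A, in the Calymmian; 176 million years to C

Sorted youngest-first by Ma: B (173.9), E (275.5), F (310.7), D (531.1), A (1574), C (1750).
The fifth youngest is A at 1574 Ma, which lies in 1600–1400 Ma: the Calymmian.
The sixth youngest is C at 1750 Ma; separation = |1574 − 1750| = 176 Myr.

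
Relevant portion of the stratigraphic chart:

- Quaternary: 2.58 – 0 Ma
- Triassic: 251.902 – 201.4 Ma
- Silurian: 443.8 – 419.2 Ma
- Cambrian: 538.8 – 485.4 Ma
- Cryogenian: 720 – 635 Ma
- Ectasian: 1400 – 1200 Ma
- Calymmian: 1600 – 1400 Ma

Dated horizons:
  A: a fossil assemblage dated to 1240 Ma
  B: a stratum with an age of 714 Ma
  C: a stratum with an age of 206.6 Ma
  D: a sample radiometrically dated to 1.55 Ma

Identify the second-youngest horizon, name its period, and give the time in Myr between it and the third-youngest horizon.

Sorted youngest-first by Ma: D (1.55), C (206.6), B (714), A (1240).
The second youngest is C at 206.6 Ma, which lies in 251.902–201.4 Ma: the Triassic.
The third youngest is B at 714 Ma; separation = |206.6 − 714| = 507.4 Myr.

C, in the Triassic; 507.4 million years to B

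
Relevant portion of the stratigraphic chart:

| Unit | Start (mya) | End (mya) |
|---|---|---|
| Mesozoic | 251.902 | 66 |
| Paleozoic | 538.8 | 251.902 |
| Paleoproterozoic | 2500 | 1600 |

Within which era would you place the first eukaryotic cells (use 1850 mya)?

1850 Ma lies between 2500 and 1600 Ma, so it falls in the Paleoproterozoic.

Paleoproterozoic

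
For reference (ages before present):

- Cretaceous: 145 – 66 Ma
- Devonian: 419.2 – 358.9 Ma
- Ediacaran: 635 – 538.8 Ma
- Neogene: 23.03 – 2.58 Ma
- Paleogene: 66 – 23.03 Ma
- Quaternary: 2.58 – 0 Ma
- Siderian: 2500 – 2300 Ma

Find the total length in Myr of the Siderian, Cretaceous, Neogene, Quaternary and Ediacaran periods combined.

398.23 million years

Each duration: Siderian = 200; Cretaceous = 79; Neogene = 20.45; Quaternary = 2.58; Ediacaran = 96.2.
Sum: 200 + 79 + 20.45 + 2.58 + 96.2 = 398.23 Myr.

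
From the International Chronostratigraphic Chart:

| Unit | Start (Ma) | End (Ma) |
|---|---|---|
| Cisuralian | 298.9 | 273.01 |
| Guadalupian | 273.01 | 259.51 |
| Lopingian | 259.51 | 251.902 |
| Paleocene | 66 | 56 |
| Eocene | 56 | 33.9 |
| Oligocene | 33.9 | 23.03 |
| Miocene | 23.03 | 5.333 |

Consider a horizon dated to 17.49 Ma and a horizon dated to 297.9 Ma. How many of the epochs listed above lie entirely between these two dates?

5

The older date is 297.9 Ma and the younger is 17.49 Ma.
Epochs with start < 297.9 and end > 17.49 Ma: Guadalupian (273.01–259.51), Lopingian (259.51–251.902), Paleocene (66–56), Eocene (56–33.9), Oligocene (33.9–23.03).
That is 5 complete epochs.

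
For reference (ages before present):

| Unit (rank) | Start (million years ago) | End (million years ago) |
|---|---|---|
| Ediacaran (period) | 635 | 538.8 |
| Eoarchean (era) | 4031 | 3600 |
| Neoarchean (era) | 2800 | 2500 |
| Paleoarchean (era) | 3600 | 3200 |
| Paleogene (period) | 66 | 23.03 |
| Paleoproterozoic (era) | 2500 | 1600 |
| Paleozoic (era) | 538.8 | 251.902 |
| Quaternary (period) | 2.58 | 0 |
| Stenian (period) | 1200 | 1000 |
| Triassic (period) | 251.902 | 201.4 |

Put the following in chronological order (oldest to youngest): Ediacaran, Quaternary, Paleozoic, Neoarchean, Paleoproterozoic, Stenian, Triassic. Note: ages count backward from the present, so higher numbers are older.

The oldest of these is Neoarchean (starts 2800 Ma) and the youngest is Quaternary (ends 0 Ma).
In between, by decreasing start age: Paleoproterozoic (2500), Stenian (1200), Ediacaran (635), Paleozoic (538.8), Triassic (251.902).

Neoarchean, then Paleoproterozoic, then Stenian, then Ediacaran, then Paleozoic, then Triassic, then Quaternary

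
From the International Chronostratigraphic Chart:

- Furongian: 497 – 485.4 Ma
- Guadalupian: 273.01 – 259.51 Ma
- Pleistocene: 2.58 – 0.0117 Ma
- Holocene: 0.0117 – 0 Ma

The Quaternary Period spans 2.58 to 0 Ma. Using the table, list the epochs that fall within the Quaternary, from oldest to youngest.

Epochs with both bounds inside 2.58–0 Ma: Pleistocene (2.58–0.0117), Holocene (0.0117–0).

Pleistocene, Holocene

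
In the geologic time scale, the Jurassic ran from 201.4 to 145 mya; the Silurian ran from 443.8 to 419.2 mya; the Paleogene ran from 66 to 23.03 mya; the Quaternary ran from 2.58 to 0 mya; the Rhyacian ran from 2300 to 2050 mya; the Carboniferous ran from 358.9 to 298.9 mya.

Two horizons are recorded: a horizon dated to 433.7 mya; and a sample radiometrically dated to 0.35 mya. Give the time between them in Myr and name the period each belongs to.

433.35 million years apart; the first in the Silurian, the second in the Quaternary

Elapsed time: 433.7 − 0.35 = 433.35 Myr.
433.7 Ma lies within 443.8–419.2 Ma: Silurian.
0.35 Ma lies within 2.58–0 Ma: Quaternary.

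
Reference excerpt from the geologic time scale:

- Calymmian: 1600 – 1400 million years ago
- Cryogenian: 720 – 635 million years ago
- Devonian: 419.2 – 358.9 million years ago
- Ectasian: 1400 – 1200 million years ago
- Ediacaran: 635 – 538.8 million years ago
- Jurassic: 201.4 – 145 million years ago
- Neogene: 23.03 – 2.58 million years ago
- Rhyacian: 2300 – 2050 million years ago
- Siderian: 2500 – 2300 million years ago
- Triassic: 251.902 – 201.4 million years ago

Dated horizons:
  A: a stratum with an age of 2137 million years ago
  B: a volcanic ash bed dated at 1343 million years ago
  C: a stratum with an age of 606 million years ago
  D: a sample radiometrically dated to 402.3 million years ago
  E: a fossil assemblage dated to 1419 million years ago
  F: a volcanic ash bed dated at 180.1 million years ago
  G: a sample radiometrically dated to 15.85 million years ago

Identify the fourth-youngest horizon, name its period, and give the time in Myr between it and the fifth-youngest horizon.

Sorted youngest-first by Ma: G (15.85), F (180.1), D (402.3), C (606), B (1343), E (1419), A (2137).
The fourth youngest is C at 606 Ma, which lies in 635–538.8 Ma: the Ediacaran.
The fifth youngest is B at 1343 Ma; separation = |606 − 1343| = 737 Myr.

C, in the Ediacaran; 737 million years to B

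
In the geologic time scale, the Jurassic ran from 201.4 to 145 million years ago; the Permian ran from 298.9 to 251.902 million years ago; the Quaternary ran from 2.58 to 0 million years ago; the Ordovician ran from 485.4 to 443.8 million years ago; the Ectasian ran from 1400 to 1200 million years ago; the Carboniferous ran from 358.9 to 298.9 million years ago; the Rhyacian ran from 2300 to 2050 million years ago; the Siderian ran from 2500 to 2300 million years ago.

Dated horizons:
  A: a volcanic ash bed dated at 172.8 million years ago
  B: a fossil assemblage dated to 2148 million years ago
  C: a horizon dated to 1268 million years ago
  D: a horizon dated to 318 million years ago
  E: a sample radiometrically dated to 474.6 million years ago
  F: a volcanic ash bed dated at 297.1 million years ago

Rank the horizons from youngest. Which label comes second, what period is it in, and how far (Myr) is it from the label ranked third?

Smaller Ma means younger, so youngest first: A 172.8 < F 297.1 < D 318 < E 474.6 < C 1268 < B 2148.
Counting 2 along gives F (297.1 Ma); the excerpt puts that inside the Permian, 298.9–251.902 Ma.
Next in line is D (318 Ma), and 318 − 297.1 = 20.9 Myr.

F, in the Permian; 20.9 million years to D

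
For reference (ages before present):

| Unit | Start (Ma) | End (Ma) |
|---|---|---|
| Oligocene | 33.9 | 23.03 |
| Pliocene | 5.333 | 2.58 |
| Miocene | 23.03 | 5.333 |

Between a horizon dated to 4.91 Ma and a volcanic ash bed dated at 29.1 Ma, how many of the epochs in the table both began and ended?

The older date is 29.1 Ma and the younger is 4.91 Ma.
Epochs with start < 29.1 and end > 4.91 Ma: Miocene (23.03–5.333).
That is 1 complete epoch.

1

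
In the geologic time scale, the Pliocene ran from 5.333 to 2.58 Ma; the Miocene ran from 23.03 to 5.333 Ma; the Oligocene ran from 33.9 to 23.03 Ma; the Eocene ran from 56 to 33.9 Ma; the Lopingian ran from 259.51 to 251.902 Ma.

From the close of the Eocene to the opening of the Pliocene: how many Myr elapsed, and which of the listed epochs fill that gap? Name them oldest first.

The Eocene closes at 33.9 Ma and the Pliocene opens at 5.333 Ma, so the interval is 33.9 − 5.333 = 28.567 Myr.
An epoch fits inside if it starts at or after 33.9 Ma and ends at or before 5.333 Ma; oldest first that gives Oligocene, Miocene.

28.567 million years; Oligocene, Miocene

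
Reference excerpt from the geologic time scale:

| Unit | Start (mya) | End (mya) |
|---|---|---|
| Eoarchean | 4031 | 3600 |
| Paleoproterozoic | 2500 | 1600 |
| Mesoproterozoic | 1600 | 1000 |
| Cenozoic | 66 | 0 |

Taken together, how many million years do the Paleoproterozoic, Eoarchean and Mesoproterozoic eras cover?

Duration is start − end for each: (2500 − 1600) + (4031 − 3600) + (1600 − 1000).
That is 900 + 431 + 600, which totals 1931 million years.

1931 million years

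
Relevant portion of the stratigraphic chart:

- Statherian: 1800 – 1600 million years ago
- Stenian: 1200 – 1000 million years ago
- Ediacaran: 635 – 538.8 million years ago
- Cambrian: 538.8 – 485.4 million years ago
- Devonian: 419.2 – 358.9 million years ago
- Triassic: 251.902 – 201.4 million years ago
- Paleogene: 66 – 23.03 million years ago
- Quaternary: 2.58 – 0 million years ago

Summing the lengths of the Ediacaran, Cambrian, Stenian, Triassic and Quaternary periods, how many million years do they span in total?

Each duration: Ediacaran = 96.2; Cambrian = 53.4; Stenian = 200; Triassic = 50.502; Quaternary = 2.58.
Sum: 96.2 + 53.4 + 200 + 50.502 + 2.58 = 402.682 Myr.

402.682 million years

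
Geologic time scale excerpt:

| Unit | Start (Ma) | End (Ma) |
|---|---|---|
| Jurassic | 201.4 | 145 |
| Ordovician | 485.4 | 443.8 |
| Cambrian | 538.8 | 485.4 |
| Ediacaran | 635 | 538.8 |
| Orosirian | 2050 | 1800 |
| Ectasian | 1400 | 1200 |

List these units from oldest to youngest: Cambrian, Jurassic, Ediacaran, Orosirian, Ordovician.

Sorting by start age (descending Ma, since larger Ma = older): Orosirian began 2050, Ediacaran began 635, Cambrian began 538.8, Ordovician began 485.4, Jurassic began 201.4.

Orosirian, Ediacaran, Cambrian, Ordovician, Jurassic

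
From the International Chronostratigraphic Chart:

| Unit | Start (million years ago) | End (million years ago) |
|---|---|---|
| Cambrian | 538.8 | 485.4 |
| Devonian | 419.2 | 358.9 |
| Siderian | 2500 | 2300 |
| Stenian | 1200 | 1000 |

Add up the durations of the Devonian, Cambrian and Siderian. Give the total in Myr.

313.7 million years

Each duration: Devonian = 60.3; Cambrian = 53.4; Siderian = 200.
Sum: 60.3 + 53.4 + 200 = 313.7 Myr.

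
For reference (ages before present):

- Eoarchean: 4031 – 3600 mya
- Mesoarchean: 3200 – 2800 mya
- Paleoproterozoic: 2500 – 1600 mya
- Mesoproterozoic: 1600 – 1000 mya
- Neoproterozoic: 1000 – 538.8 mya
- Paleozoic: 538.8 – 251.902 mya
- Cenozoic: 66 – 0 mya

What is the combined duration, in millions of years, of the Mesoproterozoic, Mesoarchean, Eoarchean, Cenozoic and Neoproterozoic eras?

Each duration: Mesoproterozoic = 600; Mesoarchean = 400; Eoarchean = 431; Cenozoic = 66; Neoproterozoic = 461.2.
Sum: 600 + 400 + 431 + 66 + 461.2 = 1958.2 Myr.

1958.2 million years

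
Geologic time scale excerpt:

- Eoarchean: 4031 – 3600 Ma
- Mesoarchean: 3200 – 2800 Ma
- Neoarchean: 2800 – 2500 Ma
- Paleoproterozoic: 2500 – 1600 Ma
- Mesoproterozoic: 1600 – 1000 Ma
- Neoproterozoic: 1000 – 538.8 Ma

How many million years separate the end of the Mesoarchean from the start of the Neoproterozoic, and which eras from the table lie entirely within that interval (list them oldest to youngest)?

1800 million years; Neoarchean, Paleoproterozoic, Mesoproterozoic

End of Mesoarchean = 2800 Ma; start of Neoproterozoic = 1000 Ma.
Gap = 2800 − 1000 = 1800 Myr.
Eras wholly inside 2800–1000 Ma: Neoarchean (2800–2500), Paleoproterozoic (2500–1600), Mesoproterozoic (1600–1000).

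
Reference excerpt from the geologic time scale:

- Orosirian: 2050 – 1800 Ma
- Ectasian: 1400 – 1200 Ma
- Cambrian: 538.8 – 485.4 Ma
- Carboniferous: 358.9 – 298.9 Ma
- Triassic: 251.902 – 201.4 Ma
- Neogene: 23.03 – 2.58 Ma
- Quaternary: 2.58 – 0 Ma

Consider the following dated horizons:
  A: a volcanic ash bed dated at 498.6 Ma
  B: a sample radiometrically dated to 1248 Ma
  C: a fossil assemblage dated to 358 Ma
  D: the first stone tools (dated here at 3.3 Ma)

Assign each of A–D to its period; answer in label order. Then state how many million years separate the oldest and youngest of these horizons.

Match each age against the start–end ranges in the excerpt: A = 498.6 Ma → Cambrian (538.8–485.4); B = 1248 Ma → Ectasian (1400–1200); C = 358 Ma → Carboniferous (358.9–298.9); D = 3.3 Ma → Neogene (23.03–2.58).
The largest age is 1248 Ma and the smallest is 3.3 Ma; their difference is 1244.7 Myr.

A — Cambrian; B — Ectasian; C — Carboniferous; D — Neogene; span 1244.7 million years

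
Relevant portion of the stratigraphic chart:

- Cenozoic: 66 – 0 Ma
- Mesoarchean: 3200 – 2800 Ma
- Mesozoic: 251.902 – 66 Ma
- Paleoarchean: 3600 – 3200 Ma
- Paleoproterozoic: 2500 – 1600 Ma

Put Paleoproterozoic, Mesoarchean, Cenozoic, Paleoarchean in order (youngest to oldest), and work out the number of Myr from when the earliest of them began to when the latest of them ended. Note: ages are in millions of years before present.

Start ages (Ma): Paleoarchean 3600, Mesoarchean 3200, Paleoproterozoic 2500, Cenozoic 66.
Ordered youngest to oldest: Cenozoic, Paleoproterozoic, Mesoarchean, Paleoarchean.
Span = 3600 − 0 = 3600 Myr.

Cenozoic → Paleoproterozoic → Mesoarchean → Paleoarchean; total span 3600 Myr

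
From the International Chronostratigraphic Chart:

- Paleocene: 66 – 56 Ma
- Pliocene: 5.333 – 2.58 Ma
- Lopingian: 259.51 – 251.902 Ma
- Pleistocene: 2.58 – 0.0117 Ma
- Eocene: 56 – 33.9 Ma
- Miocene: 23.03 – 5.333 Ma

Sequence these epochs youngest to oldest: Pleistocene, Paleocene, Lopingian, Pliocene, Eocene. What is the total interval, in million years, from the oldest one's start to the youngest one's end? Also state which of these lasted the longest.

From the excerpt: Pleistocene 2.58–0.0117; Paleocene 66–56; Lopingian 259.51–251.902; Pliocene 5.333–2.58; Eocene 56–33.9 (Ma).
Larger Ma is earlier, so the oldest is Lopingian and the youngest is Pleistocene; youngest to oldest: Pleistocene, Pliocene, Eocene, Paleocene, Lopingian.
Oldest start 259.51 minus youngest end 0.0117 gives 259.4983 Myr overall.
Individual lengths (start − end): Paleocene 10; Pleistocene 2.5683; Eocene 22.1; Pliocene 2.753; Lopingian 7.608. The largest is Eocene at 22.1 Myr.

Pleistocene → Pliocene → Eocene → Paleocene → Lopingian; total span 259.4983 Myr; longest is Eocene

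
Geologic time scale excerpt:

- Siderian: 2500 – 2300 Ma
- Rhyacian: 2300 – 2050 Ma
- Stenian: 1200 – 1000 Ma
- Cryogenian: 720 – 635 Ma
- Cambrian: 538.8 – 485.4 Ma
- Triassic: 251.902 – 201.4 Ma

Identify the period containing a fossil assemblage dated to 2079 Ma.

2079 Ma lies between 2300 and 2050 Ma, so it falls in the Rhyacian.

Rhyacian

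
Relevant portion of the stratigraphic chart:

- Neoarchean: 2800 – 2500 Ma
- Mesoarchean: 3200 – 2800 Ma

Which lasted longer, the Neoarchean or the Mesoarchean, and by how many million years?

Neoarchean: 2800 − 2500 = 300 Myr.
Mesoarchean: 3200 − 2800 = 400 Myr.
Difference: 400 − 300 = 100 Myr, so the Mesoarchean was longer.

Mesoarchean, by 100 million years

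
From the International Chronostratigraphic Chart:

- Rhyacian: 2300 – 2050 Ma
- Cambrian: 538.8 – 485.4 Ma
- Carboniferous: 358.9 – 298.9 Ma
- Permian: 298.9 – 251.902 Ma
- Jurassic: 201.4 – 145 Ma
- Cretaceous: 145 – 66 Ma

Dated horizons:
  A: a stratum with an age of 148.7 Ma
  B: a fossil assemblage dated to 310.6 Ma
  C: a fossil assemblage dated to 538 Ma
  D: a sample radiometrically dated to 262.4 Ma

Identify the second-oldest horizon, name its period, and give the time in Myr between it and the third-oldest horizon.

Sorted oldest-first by Ma: C (538), B (310.6), D (262.4), A (148.7).
The second oldest is B at 310.6 Ma, which lies in 358.9–298.9 Ma: the Carboniferous.
The third oldest is D at 262.4 Ma; separation = |310.6 − 262.4| = 48.2 Myr.

B, in the Carboniferous; 48.2 million years to D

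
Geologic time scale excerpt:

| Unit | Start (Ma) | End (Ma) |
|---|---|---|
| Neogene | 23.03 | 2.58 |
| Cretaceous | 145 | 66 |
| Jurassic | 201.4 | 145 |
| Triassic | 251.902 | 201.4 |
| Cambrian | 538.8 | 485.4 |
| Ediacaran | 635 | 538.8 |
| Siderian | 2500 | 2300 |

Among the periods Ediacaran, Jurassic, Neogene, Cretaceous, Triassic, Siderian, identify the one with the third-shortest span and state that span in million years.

Jurassic, 56.4 million years

Durations: Ediacaran 96.2; Jurassic 56.4; Neogene 20.45; Cretaceous 79; Triassic 50.502; Siderian 200 Myr.
Sorted shortest-first: Neogene (20.45), Triassic (50.502), Jurassic (56.4), Cretaceous (79), Ediacaran (96.2), Siderian (200).
The third shortest is Jurassic at 56.4 Myr.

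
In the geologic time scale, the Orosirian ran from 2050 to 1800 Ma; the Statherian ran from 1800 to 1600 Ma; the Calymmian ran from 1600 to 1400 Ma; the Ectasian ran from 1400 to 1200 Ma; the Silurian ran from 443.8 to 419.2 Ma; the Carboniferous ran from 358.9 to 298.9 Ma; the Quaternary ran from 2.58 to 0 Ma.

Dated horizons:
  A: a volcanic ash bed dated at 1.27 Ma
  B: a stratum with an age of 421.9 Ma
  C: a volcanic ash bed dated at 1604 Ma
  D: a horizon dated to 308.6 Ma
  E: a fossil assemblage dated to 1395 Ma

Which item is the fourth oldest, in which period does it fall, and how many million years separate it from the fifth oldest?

D, in the Carboniferous; 307.33 million years to A

Larger Ma means older, so oldest first: C 1604 > E 1395 > B 421.9 > D 308.6 > A 1.27.
Counting 4 along gives D (308.6 Ma); the excerpt puts that inside the Carboniferous, 358.9–298.9 Ma.
Next in line is A (1.27 Ma), and 308.6 − 1.27 = 307.33 Myr.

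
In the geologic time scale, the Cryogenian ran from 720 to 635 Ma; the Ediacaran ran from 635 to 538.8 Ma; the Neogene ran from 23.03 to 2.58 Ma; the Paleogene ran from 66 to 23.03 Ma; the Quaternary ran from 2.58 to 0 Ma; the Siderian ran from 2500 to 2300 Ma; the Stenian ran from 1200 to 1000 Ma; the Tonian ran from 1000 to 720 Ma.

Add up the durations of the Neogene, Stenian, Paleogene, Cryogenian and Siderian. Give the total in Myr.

548.42 million years

Each duration: Neogene = 20.45; Stenian = 200; Paleogene = 42.97; Cryogenian = 85; Siderian = 200.
Sum: 20.45 + 200 + 42.97 + 85 + 200 = 548.42 Myr.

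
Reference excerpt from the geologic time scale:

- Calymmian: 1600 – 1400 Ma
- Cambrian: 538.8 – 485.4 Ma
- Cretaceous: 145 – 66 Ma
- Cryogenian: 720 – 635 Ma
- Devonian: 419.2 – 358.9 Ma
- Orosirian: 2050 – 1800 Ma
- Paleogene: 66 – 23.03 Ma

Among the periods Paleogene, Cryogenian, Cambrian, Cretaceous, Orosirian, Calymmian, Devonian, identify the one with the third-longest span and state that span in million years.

Durations: Paleogene 42.97; Cryogenian 85; Cambrian 53.4; Cretaceous 79; Orosirian 250; Calymmian 200; Devonian 60.3 Myr.
Sorted longest-first: Orosirian (250), Calymmian (200), Cryogenian (85), Cretaceous (79), Devonian (60.3), Cambrian (53.4), Paleogene (42.97).
The third longest is Cryogenian at 85 Myr.

Cryogenian, 85 million years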